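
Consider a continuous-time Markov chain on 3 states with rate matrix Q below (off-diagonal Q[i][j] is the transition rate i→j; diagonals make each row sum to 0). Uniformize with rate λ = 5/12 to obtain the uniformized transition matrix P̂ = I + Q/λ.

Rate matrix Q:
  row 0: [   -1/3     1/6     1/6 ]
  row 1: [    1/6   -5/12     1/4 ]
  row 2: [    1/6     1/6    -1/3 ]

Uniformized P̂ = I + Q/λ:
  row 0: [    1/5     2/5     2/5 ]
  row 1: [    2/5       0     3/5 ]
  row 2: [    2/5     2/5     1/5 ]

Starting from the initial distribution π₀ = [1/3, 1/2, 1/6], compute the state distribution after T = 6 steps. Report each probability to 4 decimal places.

π = [0.3333, 0.2866, 0.3801]

t=0: π = [0.3333, 0.5000, 0.1667]
t=1: π = [0.3333, 0.2000, 0.4667]
t=2: π = [0.3333, 0.3200, 0.3467]
t=3: π = [0.3333, 0.2720, 0.3947]
t=4: π = [0.3333, 0.2912, 0.3755]
t=5: π = [0.3333, 0.2835, 0.3831]
t=6: π = [0.3333, 0.2866, 0.3801]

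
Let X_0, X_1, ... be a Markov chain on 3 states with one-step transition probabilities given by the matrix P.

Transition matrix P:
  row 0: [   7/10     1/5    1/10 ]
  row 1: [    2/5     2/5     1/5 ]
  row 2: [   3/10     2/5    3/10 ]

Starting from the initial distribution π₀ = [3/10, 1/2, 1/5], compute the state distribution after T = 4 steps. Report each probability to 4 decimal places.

t=0: π = [0.3000, 0.5000, 0.2000]
t=1: π = [0.4700, 0.3400, 0.1900]
t=2: π = [0.5220, 0.3060, 0.1720]
t=3: π = [0.5394, 0.2956, 0.1650]
t=4: π = [0.5453, 0.2921, 0.1626]

π = [0.5453, 0.2921, 0.1626]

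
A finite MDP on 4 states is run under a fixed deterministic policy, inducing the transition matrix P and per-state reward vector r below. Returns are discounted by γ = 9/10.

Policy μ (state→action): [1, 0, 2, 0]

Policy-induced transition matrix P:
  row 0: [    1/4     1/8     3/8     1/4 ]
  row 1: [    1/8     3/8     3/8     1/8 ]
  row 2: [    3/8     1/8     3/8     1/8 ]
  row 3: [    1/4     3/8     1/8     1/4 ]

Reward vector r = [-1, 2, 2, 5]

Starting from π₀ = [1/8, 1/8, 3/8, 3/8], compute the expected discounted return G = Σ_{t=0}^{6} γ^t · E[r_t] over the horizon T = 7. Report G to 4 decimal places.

G = 10.1410

t=0: π = [0.1250, 0.1250, 0.3750, 0.3750], E[r] = 2.7500, γ^t·E[r] = 2.750000, running G = 2.750000
t=1: π = [0.2813, 0.2500, 0.2813, 0.1875], E[r] = 1.7188, γ^t·E[r] = 1.546875, running G = 4.296875
t=2: π = [0.2539, 0.2344, 0.3281, 0.1836], E[r] = 1.7891, γ^t·E[r] = 1.449141, running G = 5.746016
t=3: π = [0.2617, 0.2295, 0.3291, 0.1797], E[r] = 1.7539, γ^t·E[r] = 1.278598, running G = 7.024613
t=4: π = [0.2625, 0.2273, 0.3301, 0.1802], E[r] = 1.7532, γ^t·E[r] = 1.150257, running G = 8.174871
t=5: π = [0.2628, 0.2269, 0.3300, 0.1803], E[r] = 1.7524, γ^t·E[r] = 1.034799, running G = 9.209670
t=6: π = [0.2629, 0.2268, 0.3299, 0.1804], E[r] = 1.7525, γ^t·E[r] = 0.931368, running G = 10.141038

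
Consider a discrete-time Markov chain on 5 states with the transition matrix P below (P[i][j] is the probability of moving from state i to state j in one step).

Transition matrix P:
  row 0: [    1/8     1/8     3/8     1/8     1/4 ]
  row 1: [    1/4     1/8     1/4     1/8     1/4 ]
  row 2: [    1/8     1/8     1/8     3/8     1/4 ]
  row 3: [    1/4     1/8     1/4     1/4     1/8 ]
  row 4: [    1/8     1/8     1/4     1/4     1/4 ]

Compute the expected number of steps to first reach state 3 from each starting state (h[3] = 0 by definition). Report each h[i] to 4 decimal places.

h = [4.5070, 4.6197, 3.6056, 0.0000, 4.0563]

First-step conditioning: h[3] = 0; for i ≠ 3, h[i] = 1 + Σ_k P[i][k]·h[k].
  h[0] = 1 + 1/8·h[0] + 1/8·h[1] + 3/8·h[2] + 1/4·h[4]
  h[1] = 1 + 1/4·h[0] + 1/8·h[1] + 1/4·h[2] + 1/4·h[4]
  h[2] = 1 + 1/8·h[0] + 1/8·h[1] + 1/8·h[2] + 1/4·h[4]
  h[4] = 1 + 1/8·h[0] + 1/8·h[1] + 1/4·h[2] + 1/4·h[4]
Solving the 4×4 linear system over states ≠ 3 gives exactly h = [320/71, 328/71, 256/71, 0, 288/71] (h[3] = 0 is the target).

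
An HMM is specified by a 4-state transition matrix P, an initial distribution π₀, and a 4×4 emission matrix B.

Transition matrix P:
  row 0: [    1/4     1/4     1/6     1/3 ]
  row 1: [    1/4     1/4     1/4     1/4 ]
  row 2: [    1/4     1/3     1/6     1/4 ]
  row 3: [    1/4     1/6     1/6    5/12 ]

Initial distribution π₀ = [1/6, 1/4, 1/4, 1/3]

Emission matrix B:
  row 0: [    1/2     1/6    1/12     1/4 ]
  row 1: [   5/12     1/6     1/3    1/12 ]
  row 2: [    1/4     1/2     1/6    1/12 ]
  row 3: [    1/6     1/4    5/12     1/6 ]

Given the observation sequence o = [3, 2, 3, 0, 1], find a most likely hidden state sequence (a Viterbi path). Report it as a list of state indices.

path = [3, 3, 0, 1, 2]

t=0: δ = [4.167e-02, 2.083e-02, 2.083e-02, 5.556e-02]  (obs o_0=3)
t=1: δ = [1.157e-03, 3.472e-03, 1.543e-03, 9.645e-03]  ψ = [3, 0, 3, 3]  (obs o_1=2)
t=2: δ = [6.028e-04, 1.340e-04, 1.340e-04, 6.698e-04]  ψ = [3, 3, 3, 3]  (obs o_2=3)
t=3: δ = [8.372e-05, 6.279e-05, 2.791e-05, 4.651e-05]  ψ = [3, 0, 3, 3]  (obs o_3=0)
t=4: δ = [3.489e-06, 3.489e-06, 7.849e-06, 6.977e-06]  ψ = [0, 0, 1, 0]  (obs o_4=1)
backtrack: best end state = 2; path = [3, 3, 0, 1, 2]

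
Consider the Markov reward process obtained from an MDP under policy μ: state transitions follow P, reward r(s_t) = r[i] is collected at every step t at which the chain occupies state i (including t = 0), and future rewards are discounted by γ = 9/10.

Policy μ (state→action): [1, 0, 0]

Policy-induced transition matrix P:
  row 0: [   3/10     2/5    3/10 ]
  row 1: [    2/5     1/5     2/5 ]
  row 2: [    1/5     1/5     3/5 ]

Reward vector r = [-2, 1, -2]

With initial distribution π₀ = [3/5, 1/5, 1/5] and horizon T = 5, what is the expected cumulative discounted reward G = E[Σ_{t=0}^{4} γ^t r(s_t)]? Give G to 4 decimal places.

t=0: π = [0.6000, 0.2000, 0.2000], E[r] = -1.4000, γ^t·E[r] = -1.400000, running G = -1.400000
t=1: π = [0.3000, 0.3200, 0.3800], E[r] = -1.0400, γ^t·E[r] = -0.936000, running G = -2.336000
t=2: π = [0.2940, 0.2600, 0.4460], E[r] = -1.2200, γ^t·E[r] = -0.988200, running G = -3.324200
t=3: π = [0.2814, 0.2588, 0.4598], E[r] = -1.2236, γ^t·E[r] = -0.892004, running G = -4.216204
t=4: π = [0.2799, 0.2563, 0.4638], E[r] = -1.2312, γ^t·E[r] = -0.807764, running G = -5.023968

G = -5.0240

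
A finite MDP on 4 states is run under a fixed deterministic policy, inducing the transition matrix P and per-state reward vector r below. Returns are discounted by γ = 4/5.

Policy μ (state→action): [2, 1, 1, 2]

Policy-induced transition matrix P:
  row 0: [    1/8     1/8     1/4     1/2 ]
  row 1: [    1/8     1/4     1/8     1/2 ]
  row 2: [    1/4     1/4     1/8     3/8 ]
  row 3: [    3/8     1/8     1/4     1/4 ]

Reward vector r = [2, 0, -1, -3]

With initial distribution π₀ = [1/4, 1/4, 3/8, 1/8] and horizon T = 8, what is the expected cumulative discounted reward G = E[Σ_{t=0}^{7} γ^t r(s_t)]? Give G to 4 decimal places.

G = -3.0680

t=0: π = [0.2500, 0.2500, 0.3750, 0.1250], E[r] = -0.2500, γ^t·E[r] = -0.250000, running G = -0.250000
t=1: π = [0.2031, 0.2031, 0.1719, 0.4219], E[r] = -1.0313, γ^t·E[r] = -0.825000, running G = -1.075000
t=2: π = [0.2520, 0.1719, 0.2031, 0.3730], E[r] = -0.8184, γ^t·E[r] = -0.523750, running G = -1.598750
t=3: π = [0.2437, 0.1719, 0.2031, 0.3813], E[r] = -0.8599, γ^t·E[r] = -0.440250, running G = -2.039000
t=4: π = [0.2457, 0.1719, 0.2031, 0.3793], E[r] = -0.8495, γ^t·E[r] = -0.347950, running G = -2.386950
t=5: π = [0.2452, 0.1719, 0.2031, 0.3798], E[r] = -0.8521, γ^t·E[r] = -0.279210, running G = -2.666160
t=6: π = [0.2453, 0.1719, 0.2031, 0.3797], E[r] = -0.8514, γ^t·E[r] = -0.223198, running G = -2.889358
t=7: π = [0.2453, 0.1719, 0.2031, 0.3797], E[r] = -0.8516, γ^t·E[r] = -0.178592, running G = -3.067950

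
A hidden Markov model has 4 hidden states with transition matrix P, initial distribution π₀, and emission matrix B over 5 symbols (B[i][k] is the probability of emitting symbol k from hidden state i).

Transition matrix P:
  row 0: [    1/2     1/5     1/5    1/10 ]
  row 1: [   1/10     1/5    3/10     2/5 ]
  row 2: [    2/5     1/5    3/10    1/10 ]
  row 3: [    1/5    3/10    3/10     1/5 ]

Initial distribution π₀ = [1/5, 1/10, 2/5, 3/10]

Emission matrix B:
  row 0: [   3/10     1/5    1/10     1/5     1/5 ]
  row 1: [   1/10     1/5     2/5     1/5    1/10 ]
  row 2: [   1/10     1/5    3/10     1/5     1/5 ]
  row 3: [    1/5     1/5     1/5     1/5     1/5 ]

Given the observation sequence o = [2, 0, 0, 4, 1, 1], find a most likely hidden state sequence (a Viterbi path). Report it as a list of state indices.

path = [2, 0, 0, 0, 0, 0]

t=0: δ = [2.000e-02, 4.000e-02, 1.200e-01, 6.000e-02]  (obs o_0=2)
t=1: δ = [1.440e-02, 2.400e-03, 3.600e-03, 3.200e-03]  ψ = [2, 2, 2, 1]  (obs o_1=0)
t=2: δ = [2.160e-03, 2.880e-04, 2.880e-04, 2.880e-04]  ψ = [0, 0, 0, 0]  (obs o_2=0)
t=3: δ = [2.160e-04, 4.320e-05, 8.640e-05, 4.320e-05]  ψ = [0, 0, 0, 0]  (obs o_3=4)
t=4: δ = [2.160e-05, 8.640e-06, 8.640e-06, 4.320e-06]  ψ = [0, 0, 0, 0]  (obs o_4=1)
t=5: δ = [2.160e-06, 8.640e-07, 8.640e-07, 6.912e-07]  ψ = [0, 0, 0, 1]  (obs o_5=1)
backtrack: best end state = 0; path = [2, 0, 0, 0, 0, 0]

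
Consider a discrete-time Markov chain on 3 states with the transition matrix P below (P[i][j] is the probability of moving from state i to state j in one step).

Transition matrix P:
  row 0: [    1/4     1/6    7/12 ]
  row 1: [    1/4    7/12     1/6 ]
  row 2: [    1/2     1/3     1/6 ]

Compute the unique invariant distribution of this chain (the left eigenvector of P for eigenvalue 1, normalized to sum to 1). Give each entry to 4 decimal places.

π = [0.3256, 0.3721, 0.3023]

Balance equations π_j = Σ_i π_i·P[i][j]:
  π_0 = 1/4·π_0 + 1/4·π_1 + 1/2·π_2
  π_1 = 1/6·π_0 + 7/12·π_1 + 1/3·π_2
  normalize: π_0 + π_1 + π_2 = 1
Solving the linear system gives exactly π = [14/43, 16/43, 13/43].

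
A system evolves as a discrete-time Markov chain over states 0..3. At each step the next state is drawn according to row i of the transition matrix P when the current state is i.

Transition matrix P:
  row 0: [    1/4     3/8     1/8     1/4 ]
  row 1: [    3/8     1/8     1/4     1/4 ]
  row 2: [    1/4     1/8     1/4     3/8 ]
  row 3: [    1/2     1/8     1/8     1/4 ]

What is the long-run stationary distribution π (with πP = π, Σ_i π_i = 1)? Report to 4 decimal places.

π = [0.3443, 0.2111, 0.1730, 0.2716]

Balance equations π_j = Σ_i π_i·P[i][j]:
  π_0 = 1/4·π_0 + 3/8·π_1 + 1/4·π_2 + 1/2·π_3
  π_1 = 3/8·π_0 + 1/8·π_1 + 1/8·π_2 + 1/8·π_3
  π_2 = 1/8·π_0 + 1/4·π_1 + 1/4·π_2 + 1/8·π_3
  normalize: π_0 + π_1 + π_2 + π_3 = 1
Solving the linear system gives exactly π = [199/578, 61/289, 50/289, 157/578].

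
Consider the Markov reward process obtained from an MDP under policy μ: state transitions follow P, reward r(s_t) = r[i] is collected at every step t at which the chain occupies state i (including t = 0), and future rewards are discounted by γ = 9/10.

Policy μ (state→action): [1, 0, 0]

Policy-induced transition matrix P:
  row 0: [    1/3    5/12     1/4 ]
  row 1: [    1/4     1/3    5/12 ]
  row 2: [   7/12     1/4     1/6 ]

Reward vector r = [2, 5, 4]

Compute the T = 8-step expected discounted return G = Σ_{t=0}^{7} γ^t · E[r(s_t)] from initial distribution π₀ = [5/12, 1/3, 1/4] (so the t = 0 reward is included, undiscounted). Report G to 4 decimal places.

G = 20.3729

t=0: π = [0.4167, 0.3333, 0.2500], E[r] = 3.5000, γ^t·E[r] = 3.500000, running G = 3.500000
t=1: π = [0.3681, 0.3472, 0.2847], E[r] = 3.6111, γ^t·E[r] = 3.250000, running G = 6.750000
t=2: π = [0.3756, 0.3403, 0.2841], E[r] = 3.5891, γ^t·E[r] = 2.907188, running G = 9.657188
t=3: π = [0.3760, 0.3410, 0.2830], E[r] = 3.5889, γ^t·E[r] = 2.616328, running G = 12.273516
t=4: π = [0.3757, 0.3411, 0.2832], E[r] = 3.5897, γ^t·E[r] = 2.355217, running G = 14.628733
t=5: π = [0.3757, 0.3410, 0.2832], E[r] = 3.5896, γ^t·E[r] = 2.119621, running G = 16.748354
t=6: π = [0.3757, 0.3410, 0.2832], E[r] = 3.5896, γ^t·E[r] = 1.907656, running G = 18.656010
t=7: π = [0.3757, 0.3410, 0.2832], E[r] = 3.5896, γ^t·E[r] = 1.716893, running G = 20.372903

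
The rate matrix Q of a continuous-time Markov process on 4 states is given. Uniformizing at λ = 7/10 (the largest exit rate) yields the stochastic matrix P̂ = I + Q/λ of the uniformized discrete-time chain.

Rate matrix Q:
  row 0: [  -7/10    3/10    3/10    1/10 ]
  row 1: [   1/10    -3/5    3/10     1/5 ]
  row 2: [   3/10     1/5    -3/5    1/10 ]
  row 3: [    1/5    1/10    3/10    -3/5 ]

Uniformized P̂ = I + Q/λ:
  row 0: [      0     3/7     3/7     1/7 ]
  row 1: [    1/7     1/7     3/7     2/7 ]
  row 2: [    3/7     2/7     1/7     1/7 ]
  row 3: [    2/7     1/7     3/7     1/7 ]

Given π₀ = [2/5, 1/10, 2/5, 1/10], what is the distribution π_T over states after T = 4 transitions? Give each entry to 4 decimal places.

t=0: π = [0.4000, 0.1000, 0.4000, 0.1000]
t=1: π = [0.2143, 0.3143, 0.3143, 0.1571]
t=2: π = [0.2245, 0.2490, 0.3388, 0.1878]
t=3: π = [0.2344, 0.2554, 0.3318, 0.1784]
t=4: π = [0.2297, 0.2572, 0.3338, 0.1793]

π = [0.2297, 0.2572, 0.3338, 0.1793]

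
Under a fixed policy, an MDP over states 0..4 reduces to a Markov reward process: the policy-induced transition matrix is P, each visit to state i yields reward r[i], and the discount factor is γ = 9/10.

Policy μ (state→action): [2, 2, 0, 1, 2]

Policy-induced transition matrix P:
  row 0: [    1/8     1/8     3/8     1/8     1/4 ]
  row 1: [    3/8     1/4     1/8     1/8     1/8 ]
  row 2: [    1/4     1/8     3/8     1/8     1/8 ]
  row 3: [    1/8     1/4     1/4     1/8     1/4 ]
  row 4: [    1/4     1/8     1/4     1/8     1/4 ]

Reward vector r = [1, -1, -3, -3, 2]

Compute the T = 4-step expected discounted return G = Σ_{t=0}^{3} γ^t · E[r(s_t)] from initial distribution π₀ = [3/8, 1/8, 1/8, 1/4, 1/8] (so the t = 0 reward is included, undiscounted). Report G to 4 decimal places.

G = -2.5843

t=0: π = [0.3750, 0.1250, 0.1250, 0.2500, 0.1250], E[r] = -0.6250, γ^t·E[r] = -0.625000, running G = -0.625000
t=1: π = [0.1875, 0.1719, 0.2969, 0.1250, 0.2188], E[r] = -0.8125, γ^t·E[r] = -0.731250, running G = -1.356250
t=2: π = [0.2324, 0.1621, 0.2891, 0.1250, 0.1914], E[r] = -0.7891, γ^t·E[r] = -0.639141, running G = -1.995391
t=3: π = [0.2256, 0.1609, 0.2949, 0.1250, 0.1936], E[r] = -0.8079, γ^t·E[r] = -0.588931, running G = -2.584322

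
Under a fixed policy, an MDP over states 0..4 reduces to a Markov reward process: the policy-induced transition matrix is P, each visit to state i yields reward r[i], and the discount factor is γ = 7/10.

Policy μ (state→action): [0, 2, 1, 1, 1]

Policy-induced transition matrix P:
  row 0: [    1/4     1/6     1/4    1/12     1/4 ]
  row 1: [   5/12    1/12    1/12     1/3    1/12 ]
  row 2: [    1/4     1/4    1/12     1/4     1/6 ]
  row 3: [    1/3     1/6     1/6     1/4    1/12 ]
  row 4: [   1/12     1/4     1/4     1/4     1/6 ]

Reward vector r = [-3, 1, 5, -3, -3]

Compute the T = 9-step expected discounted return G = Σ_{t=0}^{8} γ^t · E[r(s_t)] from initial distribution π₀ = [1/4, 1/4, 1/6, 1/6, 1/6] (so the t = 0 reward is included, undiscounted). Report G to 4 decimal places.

G = -2.6910

t=0: π = [0.2500, 0.2500, 0.1667, 0.1667, 0.1667], E[r] = -0.6667, γ^t·E[r] = -0.666667, running G = -0.666667
t=1: π = [0.2778, 0.1736, 0.1667, 0.2292, 0.1528], E[r] = -0.9722, γ^t·E[r] = -0.680556, running G = -1.347222
t=2: π = [0.2726, 0.1788, 0.1742, 0.2182, 0.1563], E[r] = -0.8912, γ^t·E[r] = -0.436690, running G = -1.783912
t=3: π = [0.2719, 0.1793, 0.1730, 0.2195, 0.1563], E[r] = -0.8989, γ^t·E[r] = -0.308329, running G = -2.092242
t=4: π = [0.2721, 0.1792, 0.1730, 0.2196, 0.1561], E[r] = -0.8994, γ^t·E[r] = -0.215939, running G = -2.308180
t=5: π = [0.2721, 0.1792, 0.1730, 0.2196, 0.1561], E[r] = -0.8993, γ^t·E[r] = -0.151148, running G = -2.459329
t=6: π = [0.2721, 0.1792, 0.1730, 0.2196, 0.1561], E[r] = -0.8993, γ^t·E[r] = -0.105800, running G = -2.565129
t=7: π = [0.2721, 0.1792, 0.1730, 0.2196, 0.1561], E[r] = -0.8993, γ^t·E[r] = -0.074060, running G = -2.639189
t=8: π = [0.2721, 0.1792, 0.1730, 0.2196, 0.1561], E[r] = -0.8993, γ^t·E[r] = -0.051842, running G = -2.691031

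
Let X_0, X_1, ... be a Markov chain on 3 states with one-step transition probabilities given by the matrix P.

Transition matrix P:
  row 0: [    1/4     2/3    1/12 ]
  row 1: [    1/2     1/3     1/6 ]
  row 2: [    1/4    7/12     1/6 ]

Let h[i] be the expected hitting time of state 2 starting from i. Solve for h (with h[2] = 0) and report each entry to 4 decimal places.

h = [8.0000, 7.5000, 0.0000]

First-step conditioning: h[2] = 0; for i ≠ 2, h[i] = 1 + Σ_k P[i][k]·h[k].
  h[0] = 1 + 1/4·h[0] + 2/3·h[1]
  h[1] = 1 + 1/2·h[0] + 1/3·h[1]
Solving the 2×2 linear system over states ≠ 2 gives exactly h = [8, 15/2, 0] (h[2] = 0 is the target).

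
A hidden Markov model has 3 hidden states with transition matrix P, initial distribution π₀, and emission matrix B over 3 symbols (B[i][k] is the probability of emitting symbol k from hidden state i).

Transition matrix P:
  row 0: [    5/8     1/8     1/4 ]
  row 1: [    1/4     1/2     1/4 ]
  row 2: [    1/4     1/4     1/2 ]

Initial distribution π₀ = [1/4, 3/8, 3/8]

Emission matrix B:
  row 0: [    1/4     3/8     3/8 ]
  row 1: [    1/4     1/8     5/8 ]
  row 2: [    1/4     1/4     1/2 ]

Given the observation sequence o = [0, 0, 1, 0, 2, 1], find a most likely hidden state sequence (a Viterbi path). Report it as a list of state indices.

path = [0, 0, 0, 0, 0, 0]

t=0: δ = [6.250e-02, 9.375e-02, 9.375e-02]  (obs o_0=0)
t=1: δ = [9.766e-03, 1.172e-02, 1.172e-02]  ψ = [0, 1, 2]  (obs o_1=0)
t=2: δ = [2.289e-03, 7.324e-04, 1.465e-03]  ψ = [0, 1, 2]  (obs o_2=1)
t=3: δ = [3.576e-04, 9.155e-05, 1.831e-04]  ψ = [0, 1, 2]  (obs o_3=0)
t=4: δ = [8.382e-05, 2.861e-05, 4.578e-05]  ψ = [0, 1, 2]  (obs o_4=2)
t=5: δ = [1.965e-05, 1.788e-06, 5.722e-06]  ψ = [0, 1, 2]  (obs o_5=1)
backtrack: best end state = 0; path = [0, 0, 0, 0, 0, 0]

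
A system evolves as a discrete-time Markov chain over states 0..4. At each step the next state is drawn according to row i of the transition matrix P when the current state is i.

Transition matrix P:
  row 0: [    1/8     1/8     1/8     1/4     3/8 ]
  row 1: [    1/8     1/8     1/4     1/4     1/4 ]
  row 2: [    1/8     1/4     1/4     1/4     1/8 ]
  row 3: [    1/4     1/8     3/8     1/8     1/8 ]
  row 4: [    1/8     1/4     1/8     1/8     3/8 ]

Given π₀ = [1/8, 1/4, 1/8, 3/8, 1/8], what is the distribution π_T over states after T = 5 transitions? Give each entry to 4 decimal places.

t=0: π = [0.1250, 0.2500, 0.1250, 0.3750, 0.1250]
t=1: π = [0.1719, 0.1563, 0.2656, 0.1875, 0.2188]
t=2: π = [0.1484, 0.1855, 0.2246, 0.1992, 0.2422]
t=3: π = [0.1499, 0.1833, 0.2261, 0.1948, 0.2458]
t=4: π = [0.1494, 0.1840, 0.2249, 0.1949, 0.2469]
t=5: π = [0.1494, 0.1840, 0.2248, 0.1948, 0.2471]

π = [0.1494, 0.1840, 0.2248, 0.1948, 0.2471]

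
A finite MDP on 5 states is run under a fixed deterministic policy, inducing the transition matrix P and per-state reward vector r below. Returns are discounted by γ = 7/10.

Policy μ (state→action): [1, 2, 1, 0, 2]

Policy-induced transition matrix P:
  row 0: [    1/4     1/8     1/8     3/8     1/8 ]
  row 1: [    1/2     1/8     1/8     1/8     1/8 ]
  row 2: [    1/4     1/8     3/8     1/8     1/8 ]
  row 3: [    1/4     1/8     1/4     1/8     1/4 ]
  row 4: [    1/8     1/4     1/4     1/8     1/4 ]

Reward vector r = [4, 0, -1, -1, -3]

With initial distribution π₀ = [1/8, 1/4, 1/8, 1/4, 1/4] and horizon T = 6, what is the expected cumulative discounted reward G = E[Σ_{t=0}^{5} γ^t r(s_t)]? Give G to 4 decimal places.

t=0: π = [0.1250, 0.2500, 0.1250, 0.2500, 0.2500], E[r] = -0.6250, γ^t·E[r] = -0.625000, running G = -0.625000
t=1: π = [0.2813, 0.1563, 0.2188, 0.1563, 0.1875], E[r] = 0.1875, γ^t·E[r] = 0.131250, running G = -0.493750
t=2: π = [0.2656, 0.1484, 0.2227, 0.1953, 0.1680], E[r] = 0.1406, γ^t·E[r] = 0.068906, running G = -0.424844
t=3: π = [0.2661, 0.1460, 0.2261, 0.1914, 0.1704], E[r] = 0.1357, γ^t·E[r] = 0.046560, running G = -0.378284
t=4: π = [0.2652, 0.1463, 0.2267, 0.1915, 0.1702], E[r] = 0.1318, γ^t·E[r] = 0.031654, running G = -0.346630
t=5: π = [0.2653, 0.1463, 0.2269, 0.1913, 0.1702], E[r] = 0.1323, γ^t·E[r] = 0.022240, running G = -0.324391

G = -0.3244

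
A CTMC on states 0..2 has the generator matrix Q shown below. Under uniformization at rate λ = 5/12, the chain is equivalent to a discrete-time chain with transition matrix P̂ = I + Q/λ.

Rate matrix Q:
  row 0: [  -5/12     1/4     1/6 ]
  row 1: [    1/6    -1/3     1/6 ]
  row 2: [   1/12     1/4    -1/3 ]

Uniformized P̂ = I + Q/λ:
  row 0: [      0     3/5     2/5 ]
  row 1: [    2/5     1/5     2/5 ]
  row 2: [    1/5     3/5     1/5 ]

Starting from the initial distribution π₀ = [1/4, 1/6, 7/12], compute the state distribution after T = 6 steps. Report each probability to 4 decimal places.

π = [0.2392, 0.4275, 0.3333]

t=0: π = [0.2500, 0.1667, 0.5833]
t=1: π = [0.1833, 0.5333, 0.2833]
t=2: π = [0.2700, 0.3867, 0.3433]
t=3: π = [0.2233, 0.4453, 0.3313]
t=4: π = [0.2444, 0.4219, 0.3337]
t=5: π = [0.2355, 0.4313, 0.3333]
t=6: π = [0.2392, 0.4275, 0.3333]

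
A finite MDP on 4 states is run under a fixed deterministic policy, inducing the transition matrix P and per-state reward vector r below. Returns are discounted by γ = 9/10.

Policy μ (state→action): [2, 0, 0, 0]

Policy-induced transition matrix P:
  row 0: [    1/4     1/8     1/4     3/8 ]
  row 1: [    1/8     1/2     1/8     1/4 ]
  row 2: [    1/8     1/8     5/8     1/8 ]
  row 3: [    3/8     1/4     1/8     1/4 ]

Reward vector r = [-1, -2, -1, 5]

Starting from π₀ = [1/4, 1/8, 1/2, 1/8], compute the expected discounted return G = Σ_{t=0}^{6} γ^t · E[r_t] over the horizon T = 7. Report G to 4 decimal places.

G = 0.2494

t=0: π = [0.2500, 0.1250, 0.5000, 0.1250], E[r] = -0.3750, γ^t·E[r] = -0.375000, running G = -0.375000
t=1: π = [0.1875, 0.1875, 0.4063, 0.2188], E[r] = 0.1250, γ^t·E[r] = 0.112500, running G = -0.262500
t=2: π = [0.2031, 0.2227, 0.3516, 0.2227], E[r] = 0.1133, γ^t·E[r] = 0.091758, running G = -0.170742
t=3: π = [0.2061, 0.2363, 0.3262, 0.2314], E[r] = 0.1523, γ^t·E[r] = 0.111059, running G = -0.059684
t=4: π = [0.2086, 0.2426, 0.3138, 0.2350], E[r] = 0.1674, γ^t·E[r] = 0.109804, running G = 0.050120
t=5: π = [0.2098, 0.2453, 0.3080, 0.2368], E[r] = 0.1758, γ^t·E[r] = 0.103779, running G = 0.153899
t=6: π = [0.2104, 0.2466, 0.3052, 0.2377], E[r] = 0.1798, γ^t·E[r] = 0.095534, running G = 0.249433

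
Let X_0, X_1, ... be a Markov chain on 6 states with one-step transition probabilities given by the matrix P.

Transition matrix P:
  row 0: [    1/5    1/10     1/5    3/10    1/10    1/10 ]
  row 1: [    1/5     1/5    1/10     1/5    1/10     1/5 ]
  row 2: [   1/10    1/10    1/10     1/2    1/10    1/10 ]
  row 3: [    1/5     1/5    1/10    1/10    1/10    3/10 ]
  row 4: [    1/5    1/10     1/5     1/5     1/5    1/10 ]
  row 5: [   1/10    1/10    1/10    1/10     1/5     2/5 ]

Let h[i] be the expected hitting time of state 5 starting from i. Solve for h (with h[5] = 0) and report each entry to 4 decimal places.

h = [6.0744, 5.5362, 5.8851, 5.0329, 6.1901, 0.0000]

First-step conditioning: h[5] = 0; for i ≠ 5, h[i] = 1 + Σ_k P[i][k]·h[k].
  h[0] = 1 + 1/5·h[0] + 1/10·h[1] + 1/5·h[2] + 3/10·h[3] + 1/10·h[4]
  h[1] = 1 + 1/5·h[0] + 1/5·h[1] + 1/10·h[2] + 1/5·h[3] + 1/10·h[4]
  h[2] = 1 + 1/10·h[0] + 1/10·h[1] + 1/10·h[2] + 1/2·h[3] + 1/10·h[4]
  h[3] = 1 + 1/5·h[0] + 1/5·h[1] + 1/10·h[2] + 1/10·h[3] + 1/10·h[4]
  h[4] = 1 + 1/5·h[0] + 1/10·h[1] + 1/5·h[2] + 1/5·h[3] + 1/5·h[4]
Solving the 5×5 linear system over states ≠ 5 gives exactly h = [109710/18061, 99990/18061, 106290/18061, 90900/18061, 111800/18061, 0] (h[5] = 0 is the target).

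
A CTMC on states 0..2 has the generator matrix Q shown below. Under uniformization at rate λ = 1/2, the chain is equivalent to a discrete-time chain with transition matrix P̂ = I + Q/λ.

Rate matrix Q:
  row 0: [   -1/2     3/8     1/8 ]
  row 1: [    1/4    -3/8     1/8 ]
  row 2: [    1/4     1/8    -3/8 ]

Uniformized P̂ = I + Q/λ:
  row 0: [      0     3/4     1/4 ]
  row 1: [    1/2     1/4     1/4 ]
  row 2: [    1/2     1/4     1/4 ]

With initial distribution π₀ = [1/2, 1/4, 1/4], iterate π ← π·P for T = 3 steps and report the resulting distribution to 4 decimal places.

π = [0.3125, 0.4375, 0.2500]

t=0: π = [0.5000, 0.2500, 0.2500]
t=1: π = [0.2500, 0.5000, 0.2500]
t=2: π = [0.3750, 0.3750, 0.2500]
t=3: π = [0.3125, 0.4375, 0.2500]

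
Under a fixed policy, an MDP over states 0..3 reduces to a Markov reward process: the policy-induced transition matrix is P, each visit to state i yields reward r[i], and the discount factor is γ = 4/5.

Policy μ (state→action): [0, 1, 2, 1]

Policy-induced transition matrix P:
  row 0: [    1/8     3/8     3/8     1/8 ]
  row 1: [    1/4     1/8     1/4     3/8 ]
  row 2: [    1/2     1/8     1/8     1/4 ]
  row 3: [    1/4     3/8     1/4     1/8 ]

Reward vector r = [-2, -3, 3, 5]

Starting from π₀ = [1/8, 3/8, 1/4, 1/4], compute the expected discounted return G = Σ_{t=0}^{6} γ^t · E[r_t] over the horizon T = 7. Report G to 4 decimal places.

G = 2.3406

t=0: π = [0.1250, 0.3750, 0.2500, 0.2500], E[r] = 0.6250, γ^t·E[r] = 0.625000, running G = 0.625000
t=1: π = [0.2969, 0.2188, 0.2344, 0.2500], E[r] = 0.7031, γ^t·E[r] = 0.562500, running G = 1.187500
t=2: π = [0.2715, 0.2617, 0.2578, 0.2090], E[r] = 0.4902, γ^t·E[r] = 0.313750, running G = 1.501250
t=3: π = [0.2805, 0.2451, 0.2517, 0.2227], E[r] = 0.5720, γ^t·E[r] = 0.292875, running G = 1.794125
t=4: π = [0.2779, 0.2508, 0.2536, 0.2177], E[r] = 0.5414, γ^t·E[r] = 0.221763, running G = 2.015888
t=5: π = [0.2787, 0.2489, 0.2530, 0.2194], E[r] = 0.5521, γ^t·E[r] = 0.180896, running G = 2.196784
t=6: π = [0.2784, 0.2495, 0.2532, 0.2189], E[r] = 0.5485, γ^t·E[r] = 0.143782, running G = 2.340566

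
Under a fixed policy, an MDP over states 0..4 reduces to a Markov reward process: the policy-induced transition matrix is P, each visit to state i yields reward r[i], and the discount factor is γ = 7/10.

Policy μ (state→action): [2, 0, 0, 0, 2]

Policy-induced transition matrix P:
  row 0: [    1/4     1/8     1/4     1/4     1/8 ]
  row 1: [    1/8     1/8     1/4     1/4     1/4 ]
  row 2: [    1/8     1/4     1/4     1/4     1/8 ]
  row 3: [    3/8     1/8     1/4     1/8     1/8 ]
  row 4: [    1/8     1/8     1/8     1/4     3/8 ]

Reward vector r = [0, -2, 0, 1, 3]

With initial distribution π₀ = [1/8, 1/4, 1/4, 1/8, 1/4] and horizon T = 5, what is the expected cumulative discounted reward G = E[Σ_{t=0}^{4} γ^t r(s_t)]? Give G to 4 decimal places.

G = 1.3208

t=0: π = [0.1250, 0.2500, 0.2500, 0.1250, 0.2500], E[r] = 0.3750, γ^t·E[r] = 0.375000, running G = 0.375000
t=1: π = [0.1719, 0.1563, 0.2188, 0.2344, 0.2188], E[r] = 0.5781, γ^t·E[r] = 0.404688, running G = 0.779688
t=2: π = [0.2051, 0.1523, 0.2227, 0.2207, 0.1992], E[r] = 0.5137, γ^t·E[r] = 0.251699, running G = 1.031387
t=3: π = [0.2058, 0.1528, 0.2251, 0.2224, 0.1938], E[r] = 0.4983, γ^t·E[r] = 0.170914, running G = 1.202301
t=4: π = [0.2063, 0.1531, 0.2258, 0.2222, 0.1926], E[r] = 0.4936, γ^t·E[r] = 0.118519, running G = 1.320819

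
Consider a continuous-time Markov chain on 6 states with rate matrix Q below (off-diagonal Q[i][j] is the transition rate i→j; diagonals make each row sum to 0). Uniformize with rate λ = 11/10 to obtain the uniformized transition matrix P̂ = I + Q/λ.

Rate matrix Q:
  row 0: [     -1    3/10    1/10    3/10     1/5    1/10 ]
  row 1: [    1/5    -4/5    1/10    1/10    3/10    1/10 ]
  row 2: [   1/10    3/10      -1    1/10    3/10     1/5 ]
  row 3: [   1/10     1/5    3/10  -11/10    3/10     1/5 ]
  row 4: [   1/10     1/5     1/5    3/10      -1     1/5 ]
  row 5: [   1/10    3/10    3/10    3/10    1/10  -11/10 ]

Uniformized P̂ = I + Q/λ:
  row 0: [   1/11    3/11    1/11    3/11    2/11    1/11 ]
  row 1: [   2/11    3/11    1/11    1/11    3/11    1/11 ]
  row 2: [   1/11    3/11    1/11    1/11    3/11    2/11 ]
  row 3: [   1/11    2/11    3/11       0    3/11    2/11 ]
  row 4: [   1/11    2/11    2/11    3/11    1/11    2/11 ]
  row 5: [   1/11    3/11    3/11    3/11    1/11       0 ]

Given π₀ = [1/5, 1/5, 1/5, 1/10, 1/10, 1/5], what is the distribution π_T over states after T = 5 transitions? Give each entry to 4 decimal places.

π = [0.1127, 0.2401, 0.1609, 0.1571, 0.2025, 0.1267]

t=0: π = [0.2000, 0.2000, 0.2000, 0.1000, 0.1000, 0.2000]
t=1: π = [0.1091, 0.2545, 0.1545, 0.1727, 0.2000, 0.1091]
t=2: π = [0.1140, 0.2388, 0.1603, 0.1512, 0.2066, 0.1289]
t=3: π = [0.1126, 0.2402, 0.1606, 0.1589, 0.2014, 0.1263]
t=4: π = [0.1127, 0.2400, 0.1611, 0.1565, 0.2029, 0.1268]
t=5: π = [0.1127, 0.2401, 0.1609, 0.1571, 0.2025, 0.1267]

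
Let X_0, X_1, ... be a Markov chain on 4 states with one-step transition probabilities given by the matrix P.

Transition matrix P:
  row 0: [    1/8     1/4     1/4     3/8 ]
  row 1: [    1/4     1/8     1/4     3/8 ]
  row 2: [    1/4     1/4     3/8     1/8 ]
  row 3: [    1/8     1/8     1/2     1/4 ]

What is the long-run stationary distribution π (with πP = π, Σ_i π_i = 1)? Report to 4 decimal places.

Balance equations π_j = Σ_i π_i·P[i][j]:
  π_0 = 1/8·π_0 + 1/4·π_1 + 1/4·π_2 + 1/8·π_3
  π_1 = 1/4·π_0 + 1/8·π_1 + 1/4·π_2 + 1/8·π_3
  π_2 = 1/4·π_0 + 1/4·π_1 + 3/8·π_2 + 1/2·π_3
  normalize: π_0 + π_1 + π_2 + π_3 = 1
Solving the linear system gives exactly π = [13/67, 13/67, 24/67, 17/67].

π = [0.1940, 0.1940, 0.3582, 0.2537]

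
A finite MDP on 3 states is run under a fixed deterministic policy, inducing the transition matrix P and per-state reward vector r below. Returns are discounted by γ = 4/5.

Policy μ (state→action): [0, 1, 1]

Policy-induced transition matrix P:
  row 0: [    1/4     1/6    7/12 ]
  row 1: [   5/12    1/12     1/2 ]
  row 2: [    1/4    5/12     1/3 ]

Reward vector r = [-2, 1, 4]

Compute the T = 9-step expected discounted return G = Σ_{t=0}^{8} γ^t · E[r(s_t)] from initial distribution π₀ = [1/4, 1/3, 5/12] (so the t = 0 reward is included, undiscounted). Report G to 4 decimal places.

G = 6.3720

t=0: π = [0.2500, 0.3333, 0.4167], E[r] = 1.5000, γ^t·E[r] = 1.500000, running G = 1.500000
t=1: π = [0.3056, 0.2431, 0.4514], E[r] = 1.4375, γ^t·E[r] = 1.150000, running G = 2.650000
t=2: π = [0.2905, 0.2593, 0.4502], E[r] = 1.4792, γ^t·E[r] = 0.946667, running G = 3.596667
t=3: π = [0.2932, 0.2576, 0.4492], E[r] = 1.4679, γ^t·E[r] = 0.751556, running G = 4.348222
t=4: π = [0.2929, 0.2575, 0.4496], E[r] = 1.4699, γ^t·E[r] = 0.602074, running G = 4.950296
t=5: π = [0.2929, 0.2576, 0.4495], E[r] = 1.4697, γ^t·E[r] = 0.481592, running G = 5.431888
t=6: π = [0.2929, 0.2576, 0.4495], E[r] = 1.4697, γ^t·E[r] = 0.385269, running G = 5.817158
t=7: π = [0.2929, 0.2576, 0.4495], E[r] = 1.4697, γ^t·E[r] = 0.308218, running G = 6.125376
t=8: π = [0.2929, 0.2576, 0.4495], E[r] = 1.4697, γ^t·E[r] = 0.246574, running G = 6.371950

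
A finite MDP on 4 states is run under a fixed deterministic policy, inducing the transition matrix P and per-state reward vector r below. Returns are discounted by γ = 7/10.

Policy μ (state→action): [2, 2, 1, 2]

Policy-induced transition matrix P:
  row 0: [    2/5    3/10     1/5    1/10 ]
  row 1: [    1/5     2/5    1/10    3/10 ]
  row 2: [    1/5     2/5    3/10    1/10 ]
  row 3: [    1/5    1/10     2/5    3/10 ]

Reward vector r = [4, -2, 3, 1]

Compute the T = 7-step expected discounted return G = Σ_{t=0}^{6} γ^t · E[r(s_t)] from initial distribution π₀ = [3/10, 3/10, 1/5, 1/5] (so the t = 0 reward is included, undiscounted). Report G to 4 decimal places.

G = 4.0493

t=0: π = [0.3000, 0.3000, 0.2000, 0.2000], E[r] = 1.4000, γ^t·E[r] = 1.400000, running G = 1.400000
t=1: π = [0.2600, 0.3100, 0.2300, 0.2000], E[r] = 1.3100, γ^t·E[r] = 0.917000, running G = 2.317000
t=2: π = [0.2520, 0.3140, 0.2320, 0.2020], E[r] = 1.2780, γ^t·E[r] = 0.626220, running G = 2.943220
t=3: π = [0.2504, 0.3142, 0.2322, 0.2032], E[r] = 1.2730, γ^t·E[r] = 0.436639, running G = 3.379859
t=4: π = [0.2501, 0.3140, 0.2324, 0.2035], E[r] = 1.2731, γ^t·E[r] = 0.305676, running G = 3.685535
t=5: π = [0.2500, 0.3139, 0.2325, 0.2035], E[r] = 1.2733, γ^t·E[r] = 0.214001, running G = 3.899536
t=6: π = [0.2500, 0.3139, 0.2326, 0.2035], E[r] = 1.2733, γ^t·E[r] = 0.149800, running G = 4.049336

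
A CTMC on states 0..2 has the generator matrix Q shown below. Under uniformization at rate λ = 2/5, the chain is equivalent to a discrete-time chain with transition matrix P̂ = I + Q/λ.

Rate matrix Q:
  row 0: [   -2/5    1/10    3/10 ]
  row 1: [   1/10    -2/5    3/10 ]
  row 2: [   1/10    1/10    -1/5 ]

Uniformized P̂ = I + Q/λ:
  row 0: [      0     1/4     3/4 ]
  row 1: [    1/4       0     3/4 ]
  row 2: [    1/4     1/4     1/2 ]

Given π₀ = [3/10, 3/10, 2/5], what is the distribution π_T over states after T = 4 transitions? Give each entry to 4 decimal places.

π = [0.2004, 0.2004, 0.5992]

t=0: π = [0.3000, 0.3000, 0.4000]
t=1: π = [0.1750, 0.1750, 0.6500]
t=2: π = [0.2063, 0.2063, 0.5875]
t=3: π = [0.1984, 0.1984, 0.6031]
t=4: π = [0.2004, 0.2004, 0.5992]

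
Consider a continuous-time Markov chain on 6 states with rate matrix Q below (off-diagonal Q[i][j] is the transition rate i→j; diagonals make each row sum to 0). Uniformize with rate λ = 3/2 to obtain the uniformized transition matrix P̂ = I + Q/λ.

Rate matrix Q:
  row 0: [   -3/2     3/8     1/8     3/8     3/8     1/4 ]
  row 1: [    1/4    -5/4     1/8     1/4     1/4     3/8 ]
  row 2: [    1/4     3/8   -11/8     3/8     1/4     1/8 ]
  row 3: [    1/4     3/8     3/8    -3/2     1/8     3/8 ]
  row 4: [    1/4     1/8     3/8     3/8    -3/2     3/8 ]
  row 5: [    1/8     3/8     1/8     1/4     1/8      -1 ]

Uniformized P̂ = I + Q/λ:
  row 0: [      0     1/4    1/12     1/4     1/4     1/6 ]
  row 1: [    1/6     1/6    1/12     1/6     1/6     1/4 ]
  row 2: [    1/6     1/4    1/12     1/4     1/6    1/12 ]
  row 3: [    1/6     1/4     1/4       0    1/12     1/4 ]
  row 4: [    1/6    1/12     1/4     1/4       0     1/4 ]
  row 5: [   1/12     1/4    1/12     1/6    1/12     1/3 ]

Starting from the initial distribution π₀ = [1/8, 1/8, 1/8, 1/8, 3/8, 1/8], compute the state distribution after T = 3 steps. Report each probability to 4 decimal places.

t=0: π = [0.1250, 0.1250, 0.1250, 0.1250, 0.3750, 0.1250]
t=1: π = [0.1354, 0.1771, 0.1667, 0.1979, 0.0938, 0.2292]
t=2: π = [0.1250, 0.2196, 0.1319, 0.1667, 0.1267, 0.2300]
t=3: π = [0.1267, 0.2106, 0.1322, 0.1709, 0.1229, 0.2368]

π = [0.1267, 0.2106, 0.1322, 0.1709, 0.1229, 0.2368]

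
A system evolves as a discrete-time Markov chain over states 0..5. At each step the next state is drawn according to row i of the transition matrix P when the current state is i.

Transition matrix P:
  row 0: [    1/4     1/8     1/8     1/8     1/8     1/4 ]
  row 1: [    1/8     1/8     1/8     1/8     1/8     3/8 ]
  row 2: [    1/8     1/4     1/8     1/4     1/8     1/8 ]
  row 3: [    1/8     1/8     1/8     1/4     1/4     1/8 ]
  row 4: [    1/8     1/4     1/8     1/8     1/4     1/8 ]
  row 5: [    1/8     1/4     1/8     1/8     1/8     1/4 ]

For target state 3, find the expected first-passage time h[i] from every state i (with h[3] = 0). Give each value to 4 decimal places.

First-step conditioning: h[3] = 0; for i ≠ 3, h[i] = 1 + Σ_k P[i][k]·h[k].
  h[0] = 1 + 1/4·h[0] + 1/8·h[1] + 1/8·h[2] + 1/8·h[4] + 1/4·h[5]
  h[1] = 1 + 1/8·h[0] + 1/8·h[1] + 1/8·h[2] + 1/8·h[4] + 3/8·h[5]
  h[2] = 1 + 1/8·h[0] + 1/4·h[1] + 1/8·h[2] + 1/8·h[4] + 1/8·h[5]
  h[4] = 1 + 1/8·h[0] + 1/4·h[1] + 1/8·h[2] + 1/4·h[4] + 1/8·h[5]
  h[5] = 1 + 1/8·h[0] + 1/4·h[1] + 1/8·h[2] + 1/8·h[4] + 1/4·h[5]
Solving the 5×5 linear system over states ≠ 3 gives exactly h = [64/9, 64/9, 56/9, 0, 64/9, 64/9] (h[3] = 0 is the target).

h = [7.1111, 7.1111, 6.2222, 0.0000, 7.1111, 7.1111]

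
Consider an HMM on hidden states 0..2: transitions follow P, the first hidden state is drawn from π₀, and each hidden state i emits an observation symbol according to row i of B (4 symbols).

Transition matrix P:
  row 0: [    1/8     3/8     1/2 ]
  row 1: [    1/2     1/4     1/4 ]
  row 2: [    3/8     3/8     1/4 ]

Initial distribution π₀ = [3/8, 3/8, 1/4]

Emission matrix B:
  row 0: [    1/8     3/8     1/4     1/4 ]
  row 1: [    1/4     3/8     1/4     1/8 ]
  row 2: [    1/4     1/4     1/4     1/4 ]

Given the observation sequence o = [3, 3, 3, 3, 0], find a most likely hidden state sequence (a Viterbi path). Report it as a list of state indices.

path = [0, 2, 0, 2, 1]

t=0: δ = [9.375e-02, 4.688e-02, 6.250e-02]  (obs o_0=3)
t=1: δ = [5.859e-03, 4.395e-03, 1.172e-02]  ψ = [1, 0, 0]  (obs o_1=3)
t=2: δ = [1.099e-03, 5.493e-04, 7.324e-04]  ψ = [2, 2, 0]  (obs o_2=3)
t=3: δ = [6.866e-05, 5.150e-05, 1.373e-04]  ψ = [1, 0, 0]  (obs o_3=3)
t=4: δ = [6.437e-06, 1.287e-05, 8.583e-06]  ψ = [2, 2, 0]  (obs o_4=0)
backtrack: best end state = 1; path = [0, 2, 0, 2, 1]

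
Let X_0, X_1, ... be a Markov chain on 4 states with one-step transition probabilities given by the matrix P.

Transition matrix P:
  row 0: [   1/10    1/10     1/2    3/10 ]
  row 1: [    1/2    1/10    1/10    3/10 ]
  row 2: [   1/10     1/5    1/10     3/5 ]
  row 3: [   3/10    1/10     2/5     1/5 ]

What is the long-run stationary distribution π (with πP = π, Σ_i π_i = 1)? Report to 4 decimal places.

Balance equations π_j = Σ_i π_i·P[i][j]:
  π_0 = 1/10·π_0 + 1/2·π_1 + 1/10·π_2 + 3/10·π_3
  π_1 = 1/10·π_0 + 1/10·π_1 + 1/5·π_2 + 1/10·π_3
  π_2 = 1/2·π_0 + 1/10·π_1 + 1/10·π_2 + 2/5·π_3
  normalize: π_0 + π_1 + π_2 + π_3 = 1
Solving the linear system gives exactly π = [359/1614, 209/1614, 238/807, 95/269].

π = [0.2224, 0.1295, 0.2949, 0.3532]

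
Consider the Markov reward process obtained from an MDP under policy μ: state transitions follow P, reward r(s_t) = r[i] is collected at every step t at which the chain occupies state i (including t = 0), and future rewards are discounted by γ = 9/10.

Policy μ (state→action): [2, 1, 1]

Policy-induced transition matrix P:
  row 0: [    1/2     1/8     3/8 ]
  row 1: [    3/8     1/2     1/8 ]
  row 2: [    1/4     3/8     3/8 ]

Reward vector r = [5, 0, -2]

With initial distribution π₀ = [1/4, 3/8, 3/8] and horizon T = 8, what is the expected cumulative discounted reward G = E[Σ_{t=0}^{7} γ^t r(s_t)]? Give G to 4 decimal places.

G = 6.7213

t=0: π = [0.2500, 0.3750, 0.3750], E[r] = 0.5000, γ^t·E[r] = 0.500000, running G = 0.500000
t=1: π = [0.3594, 0.3594, 0.2813], E[r] = 1.2344, γ^t·E[r] = 1.110938, running G = 1.610938
t=2: π = [0.3848, 0.3301, 0.2852], E[r] = 1.3535, γ^t·E[r] = 1.096348, running G = 2.707285
t=3: π = [0.3875, 0.3201, 0.2925], E[r] = 1.3523, γ^t·E[r] = 0.985823, running G = 3.693108
t=4: π = [0.3869, 0.3181, 0.2950], E[r] = 1.3444, γ^t·E[r] = 0.882055, running G = 4.575163
t=5: π = [0.3865, 0.3181, 0.2955], E[r] = 1.3415, γ^t·E[r] = 0.792144, running G = 5.367307
t=6: π = [0.3864, 0.3181, 0.2955], E[r] = 1.3409, γ^t·E[r] = 0.712617, running G = 6.079924
t=7: π = [0.3864, 0.3182, 0.2955], E[r] = 1.3409, γ^t·E[r] = 0.641336, running G = 6.721260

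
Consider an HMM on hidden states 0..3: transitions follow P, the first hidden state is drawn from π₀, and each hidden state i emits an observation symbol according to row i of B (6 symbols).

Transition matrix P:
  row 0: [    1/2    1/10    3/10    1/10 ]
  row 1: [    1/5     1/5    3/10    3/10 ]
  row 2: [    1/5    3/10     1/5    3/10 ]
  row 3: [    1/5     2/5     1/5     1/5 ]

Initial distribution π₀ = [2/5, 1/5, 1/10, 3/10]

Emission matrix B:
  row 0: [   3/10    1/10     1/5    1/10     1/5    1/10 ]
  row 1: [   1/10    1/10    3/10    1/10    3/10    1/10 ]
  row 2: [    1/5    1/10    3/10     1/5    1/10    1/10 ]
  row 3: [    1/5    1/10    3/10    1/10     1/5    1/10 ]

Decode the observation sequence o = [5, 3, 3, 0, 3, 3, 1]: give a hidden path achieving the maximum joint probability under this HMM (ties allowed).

t=0: δ = [4.000e-02, 2.000e-02, 1.000e-02, 3.000e-02]  (obs o_0=5)
t=1: δ = [2.000e-03, 1.200e-03, 2.400e-03, 6.000e-04]  ψ = [0, 3, 0, 1]  (obs o_1=3)
t=2: δ = [1.000e-04, 7.200e-05, 1.200e-04, 7.200e-05]  ψ = [0, 2, 0, 2]  (obs o_2=3)
t=3: δ = [1.500e-05, 3.600e-06, 6.000e-06, 7.200e-06]  ψ = [0, 2, 0, 2]  (obs o_3=0)
t=4: δ = [7.500e-07, 2.880e-07, 9.000e-07, 1.800e-07]  ψ = [0, 3, 0, 2]  (obs o_4=3)
t=5: δ = [3.750e-08, 2.700e-08, 4.500e-08, 2.700e-08]  ψ = [0, 2, 0, 2]  (obs o_5=3)
t=6: δ = [1.875e-09, 1.350e-09, 1.125e-09, 1.350e-09]  ψ = [0, 2, 0, 2]  (obs o_6=1)
backtrack: best end state = 0; path = [0, 0, 0, 0, 0, 0, 0]

path = [0, 0, 0, 0, 0, 0, 0]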